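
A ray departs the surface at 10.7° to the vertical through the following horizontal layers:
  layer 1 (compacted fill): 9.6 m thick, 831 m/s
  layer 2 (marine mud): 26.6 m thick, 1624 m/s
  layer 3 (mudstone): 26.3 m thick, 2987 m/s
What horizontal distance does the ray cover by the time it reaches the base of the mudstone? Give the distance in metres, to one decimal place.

35.7 m

Apply Snell's law at each interface; in layer i the horizontal offset is hᵢ·tan θᵢ.
Layer 1: θ = 10.70°; offset = 9.6·tan 10.70° = 1.814 m.
Layer 2: sin θ = 1624·sin 10.7°/831 = 0.3628, θ = 21.27°; offset = 26.6·tan 21.27° = 10.357 m.
Layer 3: sin θ = 2987·sin 10.7°/831 = 0.6674, θ = 41.86°; offset = 26.3·tan 41.86° = 23.568 m.
Total horizontal offset = 35.740 m.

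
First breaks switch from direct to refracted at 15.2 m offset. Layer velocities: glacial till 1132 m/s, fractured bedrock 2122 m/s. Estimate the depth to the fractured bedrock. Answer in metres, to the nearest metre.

x_cross = 2h·√((V₂+V₁)/(V₂−V₁)) → h = x_cross / (2·√((V₂+V₁)/(V₂−V₁))).
√((V₂+V₁)/(V₂−V₁)) = √((2122+1132)/(2122−1132)) = 1.8130.
h = 15.2 / (2·1.8130) = 4.19 m.

4 m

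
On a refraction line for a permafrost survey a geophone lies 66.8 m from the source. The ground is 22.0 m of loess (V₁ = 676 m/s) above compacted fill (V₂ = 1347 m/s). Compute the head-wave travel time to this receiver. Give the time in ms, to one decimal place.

θ_c = arcsin(V₁/V₂) = arcsin(676/1347) = 30.12°, cos θ_c = 0.8650.
Intercept time tᵢ = 2h cos θ_c / V₁ = 2·22.0·0.8650/676 = 0.05630 s.
t = x/V₂ + tᵢ = 66.8/1347 + 0.05630 = 0.10589 s.

105.9 ms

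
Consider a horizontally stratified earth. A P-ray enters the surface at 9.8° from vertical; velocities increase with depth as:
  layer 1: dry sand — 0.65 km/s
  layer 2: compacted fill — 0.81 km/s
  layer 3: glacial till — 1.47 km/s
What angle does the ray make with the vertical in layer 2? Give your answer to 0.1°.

12.2°

Snell's law across each interface conserves sin θ / V, so sin θ_2 = V_2·sin θ₁/V₁.
sin θ_2 = 0.81 × sin 9.8° / 0.65 = 0.2121.
θ_2 = 12.25° from the vertical.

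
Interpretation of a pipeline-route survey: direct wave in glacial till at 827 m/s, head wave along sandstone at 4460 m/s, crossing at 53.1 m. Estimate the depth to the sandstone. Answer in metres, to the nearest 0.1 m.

h = (x_cross/2)·√((V₂−V₁)/(V₂+V₁)).
(V₂−V₁)/(V₂+V₁) = (4460−827)/(4460+827) = 0.6872; √ = 0.8289.
h = (53.1/2)·0.8289 = 22.01 m.

22.0 m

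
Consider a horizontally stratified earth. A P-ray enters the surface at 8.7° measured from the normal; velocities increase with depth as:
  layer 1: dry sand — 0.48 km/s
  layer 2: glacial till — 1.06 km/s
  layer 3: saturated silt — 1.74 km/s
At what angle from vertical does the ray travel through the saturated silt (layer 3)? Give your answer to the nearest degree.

Ray parameter p = sin 8.7° / 0.48 = 3.1513e-01 s/km.
sin θ_3 = p·V_3 = 3.1513e-01 × 1.74 = 0.5483.
θ_3 = arcsin 0.5483 = 33.25°.

33°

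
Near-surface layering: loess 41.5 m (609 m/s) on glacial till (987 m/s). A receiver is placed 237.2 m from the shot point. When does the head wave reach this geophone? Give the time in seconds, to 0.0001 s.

θ_c = arcsin(V₁/V₂) = arcsin(609/987) = 38.10°, cos θ_c = 0.7869.
Intercept time tᵢ = 2h cos θ_c / V₁ = 2·41.5·0.7869/609 = 0.10725 s.
t = x/V₂ + tᵢ = 237.2/987 + 0.10725 = 0.34758 s.

0.3476 s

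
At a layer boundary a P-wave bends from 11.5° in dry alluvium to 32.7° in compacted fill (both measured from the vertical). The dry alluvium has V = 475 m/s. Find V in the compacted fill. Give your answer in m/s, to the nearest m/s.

1287 m/s

sin 11.5° = 0.1994; sin 32.7° = 0.5402.
V₂ = V₁·(sin θ₂/sin θ₁) = 475·(0.5402/0.1994) = 1287.14 m/s.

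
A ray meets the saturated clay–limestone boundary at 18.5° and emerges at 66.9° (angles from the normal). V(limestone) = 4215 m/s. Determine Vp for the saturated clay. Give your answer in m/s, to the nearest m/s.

Snell's law: sin 18.5°/V₁ = sin 66.9°/V₂.
V₁ = V₂·sin 18.5°/sin 66.9° = 4215 × 0.3450 = 1454.02 m/s.

1454 m/s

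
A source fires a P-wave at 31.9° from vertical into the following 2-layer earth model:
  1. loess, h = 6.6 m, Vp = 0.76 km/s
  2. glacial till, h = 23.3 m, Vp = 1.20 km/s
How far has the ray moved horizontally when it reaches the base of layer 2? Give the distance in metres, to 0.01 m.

Apply Snell's law at each interface; in layer i the horizontal offset is hᵢ·tan θᵢ.
Layer 1: θ = 31.90°; offset = 6.6·tan 31.90° = 4.1081 m.
Layer 2: sin θ = 1.20·sin 31.9°/0.76 = 0.8344, θ = 56.55°; offset = 23.3·tan 56.55° = 35.2706 m.
Summing the layer offsets gives 39.3787 m.

39.38 m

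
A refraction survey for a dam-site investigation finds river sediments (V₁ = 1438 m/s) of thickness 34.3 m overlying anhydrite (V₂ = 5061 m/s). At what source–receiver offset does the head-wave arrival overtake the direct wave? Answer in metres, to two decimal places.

θ_c = arcsin(1438/5061) = 16.51°, so cos θ_c = 0.9588 and tᵢ = 2h cos θ_c/V₁ = 0.0457 s.
At crossover x/V₁ = x/V₂ + tᵢ ⇒ x = tᵢ/(1/V₁ − 1/V₂) = 0.04574/(6.9541e-04 − 1.9759e-04) = 91.88 m.

91.88 m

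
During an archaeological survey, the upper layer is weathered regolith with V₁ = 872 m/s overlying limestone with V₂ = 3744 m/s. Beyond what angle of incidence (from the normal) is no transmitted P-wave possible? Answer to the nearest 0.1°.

13.5°

Critical incidence: sin θ_c = V₁/V₂ = 872/3744 = 0.2329.
θ_c = arcsin 0.2329 = 13.47°.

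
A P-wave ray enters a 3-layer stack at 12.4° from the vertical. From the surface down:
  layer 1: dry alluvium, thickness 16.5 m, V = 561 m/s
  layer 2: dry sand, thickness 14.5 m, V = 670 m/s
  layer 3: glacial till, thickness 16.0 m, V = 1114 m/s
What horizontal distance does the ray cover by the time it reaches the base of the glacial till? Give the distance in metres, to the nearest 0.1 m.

15.0 m

Apply Snell's law at each interface; in layer i the horizontal offset is hᵢ·tan θᵢ.
Layer 1: θ = 12.40°; offset = 16.5·tan 12.40° = 3.628 m.
Layer 2: sin θ = 670·sin 12.4°/561 = 0.2565, θ = 14.86°; offset = 14.5·tan 14.86° = 3.847 m.
Layer 3: sin θ = 1114·sin 12.4°/561 = 0.4264, θ = 25.24°; offset = 16.0·tan 25.24° = 7.543 m.
Σ offsets = 15.018 m.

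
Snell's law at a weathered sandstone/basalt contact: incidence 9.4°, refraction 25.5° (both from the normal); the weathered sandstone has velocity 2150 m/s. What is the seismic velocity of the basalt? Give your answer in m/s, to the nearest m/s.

Snell's law: sin 9.4°/V₁ = sin 25.5°/V₂.
V₂ = V₁·sin 25.5°/sin 9.4° = 2150 × 2.6359 = 5667.19 m/s.

5667 m/s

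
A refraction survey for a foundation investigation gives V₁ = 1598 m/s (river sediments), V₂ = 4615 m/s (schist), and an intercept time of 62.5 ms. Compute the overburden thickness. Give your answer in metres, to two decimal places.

53.23 m

θ_c = arcsin(1598/4615) = 20.26°; cos θ_c = 0.9381.
tᵢ = 2h cos θ_c/V₁ ⇒ h = tᵢ·V₁/(2 cos θ_c) = 0.0625·1598/(2·0.9381) = 53.23 m.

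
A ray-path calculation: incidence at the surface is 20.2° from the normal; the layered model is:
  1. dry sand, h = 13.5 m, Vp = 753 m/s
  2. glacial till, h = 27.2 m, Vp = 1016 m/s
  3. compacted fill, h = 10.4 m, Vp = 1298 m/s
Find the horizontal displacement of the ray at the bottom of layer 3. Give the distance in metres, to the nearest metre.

27 m

p = sin θ₁/V₁ = sin 20.2°/753 = 4.5856e-04 s/m is conserved through the stack.
Layer 1: θ = 20.20°; offset = 13.5·tan 20.20° = 4.967 m.
Layer 2: sin θ = p·1016 = 0.4659 → θ = 27.77°; offset = 27.2·tan 27.77° = 14.322 m.
Layer 3: sin θ = p·1298 = 0.5952 → θ = 36.53°; offset = 10.4·tan 36.53° = 7.703 m.
Summing the layer offsets gives 26.992 m.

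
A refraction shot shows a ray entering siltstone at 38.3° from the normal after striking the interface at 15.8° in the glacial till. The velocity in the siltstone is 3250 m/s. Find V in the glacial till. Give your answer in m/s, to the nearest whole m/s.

sin 15.8° = 0.2723; sin 38.3° = 0.6198.
V₁ = V₂·(sin θ₁/sin θ₂) = 3250·(0.2723/0.6198) = 1427.78 m/s.

1428 m/s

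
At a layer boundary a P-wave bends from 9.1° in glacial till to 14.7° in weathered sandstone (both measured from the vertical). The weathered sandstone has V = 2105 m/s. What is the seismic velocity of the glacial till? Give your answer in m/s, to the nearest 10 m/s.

1310 m/s

sin 9.1° = 0.1582; sin 14.7° = 0.2538.
V₁ = V₂·(sin θ₁/sin θ₂) = 2105·(0.1582/0.2538) = 1311.97 m/s.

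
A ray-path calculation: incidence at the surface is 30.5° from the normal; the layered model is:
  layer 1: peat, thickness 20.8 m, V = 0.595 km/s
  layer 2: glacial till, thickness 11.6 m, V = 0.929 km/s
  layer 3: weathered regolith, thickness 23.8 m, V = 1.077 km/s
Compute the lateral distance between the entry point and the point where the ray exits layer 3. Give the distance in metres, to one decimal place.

Ray parameter p = sin 30.5° / 0.595 km/s = 8.5301e-01 s/km.
Layer 1: θ = 30.50°; offset = 20.8·tan 30.50° = 12.252 m.
Layer 2: sin θ = p·0.929 = 0.7924 → θ = 52.41°; offset = 11.6·tan 52.41° = 15.071 m.
Layer 3: sin θ = p·1.077 = 0.9187 → θ = 66.73°; offset = 23.8·tan 66.73° = 55.356 m.
Summing the layer offsets gives 82.679 m.

82.7 m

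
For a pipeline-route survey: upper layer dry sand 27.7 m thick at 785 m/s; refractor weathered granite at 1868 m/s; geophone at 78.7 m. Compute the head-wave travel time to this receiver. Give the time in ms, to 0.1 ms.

106.2 ms

t = x/V₂ + 2h·√(V₂²−V₁²)/(V₁V₂).
√(V₂²−V₁²) = √(1868²−785²) = 1695.1 m/s; delay term = 2·27.7·1695.1/(785·1868) = 0.06404 s.
t = 78.7/1868 + 0.06404 = 0.10617 s.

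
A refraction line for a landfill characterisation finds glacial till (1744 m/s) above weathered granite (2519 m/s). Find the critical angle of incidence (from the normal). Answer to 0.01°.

At critical incidence the refracted ray runs along the interface (θ₂ = 90°), so sin θ_c = V₁/V₂.
θ_c = arcsin(1744/2519) = arcsin 0.6923 = 43.82°.

43.82°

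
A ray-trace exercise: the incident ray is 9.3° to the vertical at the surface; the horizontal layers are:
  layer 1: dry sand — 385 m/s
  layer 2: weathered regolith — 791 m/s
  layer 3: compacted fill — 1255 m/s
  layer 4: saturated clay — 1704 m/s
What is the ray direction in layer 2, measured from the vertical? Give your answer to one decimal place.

19.4°

Snell's law across each interface conserves sin θ / V, so sin θ_2 = V_2·sin θ₁/V₁.
sin θ_2 = 791 × sin 9.3° / 385 = 0.3320.
θ_2 = 19.39° from the vertical.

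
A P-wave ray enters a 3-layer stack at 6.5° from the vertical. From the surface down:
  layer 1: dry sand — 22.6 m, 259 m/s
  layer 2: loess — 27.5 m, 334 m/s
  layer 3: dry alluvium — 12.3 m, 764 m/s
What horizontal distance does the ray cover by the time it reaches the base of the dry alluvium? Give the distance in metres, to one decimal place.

Apply Snell's law at each interface; in layer i the horizontal offset is hᵢ·tan θᵢ.
Layer 1: θ = 6.50°; offset = 22.6·tan 6.50° = 2.575 m.
Layer 2: sin θ = 334·sin 6.5°/259 = 0.1460, θ = 8.39°; offset = 27.5·tan 8.39° = 4.058 m.
Layer 3: sin θ = 764·sin 6.5°/259 = 0.3339, θ = 19.51°; offset = 12.3·tan 19.51° = 4.357 m.
Σ offsets = 10.990 m.

11.0 m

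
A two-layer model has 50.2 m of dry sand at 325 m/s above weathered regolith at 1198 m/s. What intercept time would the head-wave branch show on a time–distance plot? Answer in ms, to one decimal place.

θ_c = arcsin(V₁/V₂) = arcsin(325/1198) = 15.74°; cos θ_c = 0.9625.
tᵢ = 2h·cos θ_c / V₁ = 2·50.2·0.9625 / 325 = 0.29734 s.

297.3 ms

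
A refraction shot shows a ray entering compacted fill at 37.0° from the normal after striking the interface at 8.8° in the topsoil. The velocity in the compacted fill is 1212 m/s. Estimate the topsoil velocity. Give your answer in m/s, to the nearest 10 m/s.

Snell's law: sin 8.8°/V₁ = sin 37.0°/V₂.
V₁ = V₂·sin 8.8°/sin 37.0° = 1212 × 0.2542 = 308.10 m/s.

310 m/s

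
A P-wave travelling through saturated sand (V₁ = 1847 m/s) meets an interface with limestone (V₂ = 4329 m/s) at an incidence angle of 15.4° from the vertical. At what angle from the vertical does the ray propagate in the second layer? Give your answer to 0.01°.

38.49°

sin θ₁/V₁ = sin θ₂/V₂ ⇒ sin θ₂ = 4329·sin 15.4°/1847 = 4329·0.2656/1847 = 0.6224.
θ₂ = sin⁻¹(0.6224) = 38.49° (from vertical).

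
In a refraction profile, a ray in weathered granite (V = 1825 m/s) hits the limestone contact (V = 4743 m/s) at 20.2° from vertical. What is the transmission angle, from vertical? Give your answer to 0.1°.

sin θ₁/V₁ = sin θ₂/V₂ ⇒ sin θ₂ = 4743·sin 20.2°/1825 = 4743·0.3453/1825 = 0.8974.
θ₂ = arcsin 0.8974 = 63.82° from the normal.

63.8°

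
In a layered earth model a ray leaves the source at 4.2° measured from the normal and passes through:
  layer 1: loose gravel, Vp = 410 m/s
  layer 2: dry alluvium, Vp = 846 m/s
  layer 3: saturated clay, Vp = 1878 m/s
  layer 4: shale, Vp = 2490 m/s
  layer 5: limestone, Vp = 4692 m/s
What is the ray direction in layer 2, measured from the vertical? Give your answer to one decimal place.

Snell's law across each interface conserves sin θ / V, so sin θ_2 = V_2·sin θ₁/V₁.
sin θ_2 = 846 × sin 4.2° / 410 = 0.1511.
θ_2 = arcsin 0.1511 = 8.69°.

8.7°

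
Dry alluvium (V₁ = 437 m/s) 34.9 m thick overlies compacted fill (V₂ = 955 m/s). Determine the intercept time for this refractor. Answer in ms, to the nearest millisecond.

tᵢ = 2h·√(V₂²−V₁²)/(V₁V₂).
√(V₂²−V₁²) = √(955²−437²) = 849.2 m/s.
tᵢ = 2·34.9·849.2/(437·955) = 0.14202 s.

142 ms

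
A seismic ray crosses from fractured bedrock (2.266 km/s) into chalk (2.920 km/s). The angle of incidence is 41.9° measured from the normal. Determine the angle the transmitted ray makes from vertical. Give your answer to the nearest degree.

Snell's law: sin θ₂ = (V₂/V₁)·sin θ₁ = (2.920/2.266)·sin 41.9° = 0.8606.
θ₂ = sin⁻¹(0.8606) = 59.38° (from vertical).

59°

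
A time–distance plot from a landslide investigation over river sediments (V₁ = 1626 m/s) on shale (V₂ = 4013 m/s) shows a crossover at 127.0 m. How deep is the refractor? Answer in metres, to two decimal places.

41.31 m

x_cross = 2h·√((V₂+V₁)/(V₂−V₁)) → h = x_cross / (2·√((V₂+V₁)/(V₂−V₁))).
√((V₂+V₁)/(V₂−V₁)) = √((4013+1626)/(4013−1626)) = 1.5370.
h = 127.0 / (2·1.5370) = 41.31 m.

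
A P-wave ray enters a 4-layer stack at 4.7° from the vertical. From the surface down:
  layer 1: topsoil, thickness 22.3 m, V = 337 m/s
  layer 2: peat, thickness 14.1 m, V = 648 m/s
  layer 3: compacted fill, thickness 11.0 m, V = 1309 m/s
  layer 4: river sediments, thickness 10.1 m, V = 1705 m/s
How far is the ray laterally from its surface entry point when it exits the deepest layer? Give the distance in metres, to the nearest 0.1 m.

Apply Snell's law at each interface; in layer i the horizontal offset is hᵢ·tan θᵢ.
Layer 1: θ = 4.70°; offset = 22.3·tan 4.70° = 1.833 m.
Layer 2: sin θ = 648·sin 4.7°/337 = 0.1576, θ = 9.07°; offset = 14.1·tan 9.07° = 2.250 m.
Layer 3: sin θ = 1309·sin 4.7°/337 = 0.3183, θ = 18.56°; offset = 11.0·tan 18.56° = 3.693 m.
Layer 4: sin θ = 1705·sin 4.7°/337 = 0.4146, θ = 24.49°; offset = 10.1·tan 24.49° = 4.601 m.
Summing the layer offsets gives 12.377 m.

12.4 m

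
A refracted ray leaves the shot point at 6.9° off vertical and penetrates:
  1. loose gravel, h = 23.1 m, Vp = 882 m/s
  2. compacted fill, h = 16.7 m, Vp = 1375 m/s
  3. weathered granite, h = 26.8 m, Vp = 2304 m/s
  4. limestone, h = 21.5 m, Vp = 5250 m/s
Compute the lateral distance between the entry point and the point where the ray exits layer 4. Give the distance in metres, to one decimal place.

36.8 m

Ray parameter p = sin 6.9° / 882 m/s = 1.3621e-04 s/m.
Layer 1: θ = 6.90°; offset = 23.1·tan 6.90° = 2.795 m.
Layer 2: sin θ = p·1375 = 0.1873 → θ = 10.79°; offset = 16.7·tan 10.79° = 3.184 m.
Layer 3: sin θ = p·2304 = 0.3138 → θ = 18.29°; offset = 26.8·tan 18.29° = 8.858 m.
Layer 4: sin θ = p·5250 = 0.7151 → θ = 45.65°; offset = 21.5·tan 45.65° = 21.995 m.
Total horizontal offset = 36.832 m.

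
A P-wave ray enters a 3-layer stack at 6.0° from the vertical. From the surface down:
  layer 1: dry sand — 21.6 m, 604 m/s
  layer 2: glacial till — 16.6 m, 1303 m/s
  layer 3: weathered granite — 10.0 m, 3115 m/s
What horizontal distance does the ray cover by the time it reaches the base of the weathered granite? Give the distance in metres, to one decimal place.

Apply Snell's law at each interface; in layer i the horizontal offset is hᵢ·tan θᵢ.
Layer 1: θ = 6.00°; offset = 21.6·tan 6.00° = 2.270 m.
Layer 2: sin θ = 1303·sin 6.0°/604 = 0.2255, θ = 13.03°; offset = 16.6·tan 13.03° = 3.842 m.
Layer 3: sin θ = 3115·sin 6.0°/604 = 0.5391, θ = 32.62°; offset = 10.0·tan 32.62° = 6.400 m.
Summing the layer offsets gives 12.513 m.

12.5 m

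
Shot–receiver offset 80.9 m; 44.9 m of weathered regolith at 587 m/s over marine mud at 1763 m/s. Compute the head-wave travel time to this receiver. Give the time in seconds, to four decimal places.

0.1901 s

θ_c = arcsin(V₁/V₂) = arcsin(587/1763) = 19.45°, cos θ_c = 0.9429.
Intercept time tᵢ = 2h cos θ_c / V₁ = 2·44.9·0.9429/587 = 0.14425 s.
t = x/V₂ + tᵢ = 80.9/1763 + 0.14425 = 0.19014 s.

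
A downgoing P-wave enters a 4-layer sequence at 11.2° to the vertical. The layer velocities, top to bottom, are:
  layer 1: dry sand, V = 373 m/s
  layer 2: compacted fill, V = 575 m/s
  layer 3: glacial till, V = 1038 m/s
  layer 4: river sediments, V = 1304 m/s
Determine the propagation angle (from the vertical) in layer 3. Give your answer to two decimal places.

Ray parameter p = sin 11.2° / 373 = 5.2074e-04 s/m.
sin θ_3 = p·V_3 = 5.2074e-04 × 1038 = 0.5405.
θ_3 = 32.72° from the vertical.

32.72°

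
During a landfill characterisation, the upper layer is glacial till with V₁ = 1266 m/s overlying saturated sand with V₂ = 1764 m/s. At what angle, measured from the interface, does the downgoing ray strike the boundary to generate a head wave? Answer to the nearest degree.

Critical incidence: sin θ_c = V₁/V₂ = 1266/1764 = 0.7177.
θ_c = arcsin 0.7177 = 45.86°.
Measured from the interface: 90° − 45.86° = 44.14°.

44°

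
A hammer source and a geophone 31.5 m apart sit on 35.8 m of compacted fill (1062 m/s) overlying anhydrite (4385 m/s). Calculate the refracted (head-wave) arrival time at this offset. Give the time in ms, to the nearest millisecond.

θ_c = arcsin(V₁/V₂) = arcsin(1062/4385) = 14.02°, cos θ_c = 0.9702.
Intercept time tᵢ = 2h cos θ_c / V₁ = 2·35.8·0.9702/1062 = 0.06541 s.
t = x/V₂ + tᵢ = 31.5/4385 + 0.06541 = 0.07260 s.

73 ms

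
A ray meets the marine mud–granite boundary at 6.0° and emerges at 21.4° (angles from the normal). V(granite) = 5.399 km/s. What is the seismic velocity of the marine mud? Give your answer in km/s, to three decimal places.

1.547 km/s

sin 6.0° = 0.1045; sin 21.4° = 0.3649.
V₁ = V₂·(sin θ₁/sin θ₂) = 5.399·(0.1045/0.3649) = 1.547 km/s.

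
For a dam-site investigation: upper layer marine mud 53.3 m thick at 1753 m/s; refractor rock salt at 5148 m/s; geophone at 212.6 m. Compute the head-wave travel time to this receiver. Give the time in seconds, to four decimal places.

t = x/V₂ + 2h·√(V₂²−V₁²)/(V₁V₂).
√(V₂²−V₁²) = √(5148²−1753²) = 4840.3 m/s; delay term = 2·53.3·4840.3/(1753·5148) = 0.05718 s.
t = 212.6/5148 + 0.05718 = 0.09847 s.

0.0985 s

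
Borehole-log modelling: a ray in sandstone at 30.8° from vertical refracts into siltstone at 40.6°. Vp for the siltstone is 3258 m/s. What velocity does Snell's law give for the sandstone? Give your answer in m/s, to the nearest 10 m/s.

2560 m/s

sin 30.8° = 0.5120; sin 40.6° = 0.6508.
V₁ = V₂·(sin θ₁/sin θ₂) = 3258·(0.5120/0.6508) = 2563.46 m/s.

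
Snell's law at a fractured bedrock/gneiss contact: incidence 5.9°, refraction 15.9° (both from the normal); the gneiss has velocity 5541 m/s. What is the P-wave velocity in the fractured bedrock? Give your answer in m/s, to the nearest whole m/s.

sin 5.9° = 0.1028; sin 15.9° = 0.2740.
V₁ = V₂·(sin θ₁/sin θ₂) = 5541·(0.1028/0.2740) = 2079.04 m/s.

2079 m/s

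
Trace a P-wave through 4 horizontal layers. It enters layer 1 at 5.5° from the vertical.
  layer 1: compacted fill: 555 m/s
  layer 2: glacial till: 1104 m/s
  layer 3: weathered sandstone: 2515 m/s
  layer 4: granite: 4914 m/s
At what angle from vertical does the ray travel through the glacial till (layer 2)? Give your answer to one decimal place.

Snell's law across each interface conserves sin θ / V, so sin θ_2 = V_2·sin θ₁/V₁.
sin θ_2 = 1104 × sin 5.5° / 555 = 0.1907.
θ_2 = arcsin 0.1907 = 10.99°.

11.0°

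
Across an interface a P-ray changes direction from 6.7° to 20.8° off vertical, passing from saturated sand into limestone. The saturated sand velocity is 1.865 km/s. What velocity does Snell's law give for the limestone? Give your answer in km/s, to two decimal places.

sin 6.7° = 0.1167; sin 20.8° = 0.3551.
V₂ = V₁·(sin θ₂/sin θ₁) = 1.865·(0.3551/0.1167) = 5.68 km/s.

5.68 km/s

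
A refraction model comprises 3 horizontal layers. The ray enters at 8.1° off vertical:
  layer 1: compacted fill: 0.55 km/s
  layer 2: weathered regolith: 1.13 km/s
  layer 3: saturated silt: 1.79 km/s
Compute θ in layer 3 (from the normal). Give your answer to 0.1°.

Ray parameter p = sin 8.1° / 0.55 = 2.5618e-01 s/km.
sin θ_3 = p·V_3 = 2.5618e-01 × 1.79 = 0.4586.
θ_3 = 27.29° from the vertical.

27.3°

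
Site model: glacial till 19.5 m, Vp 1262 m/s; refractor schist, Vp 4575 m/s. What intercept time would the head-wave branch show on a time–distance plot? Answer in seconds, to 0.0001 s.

tᵢ = 2h·√(V₂²−V₁²)/(V₁V₂).
√(V₂²−V₁²) = √(4575²−1262²) = 4397.5 m/s.
tᵢ = 2·19.5·4397.5/(1262·4575) = 0.02970 s.

0.0297 s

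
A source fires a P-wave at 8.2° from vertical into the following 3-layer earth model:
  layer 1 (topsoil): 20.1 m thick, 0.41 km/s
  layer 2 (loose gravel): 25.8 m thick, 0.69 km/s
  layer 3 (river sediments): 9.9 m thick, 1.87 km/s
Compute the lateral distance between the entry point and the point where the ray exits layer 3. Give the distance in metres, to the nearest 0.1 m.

Ray parameter p = sin 8.2° / 0.41 km/s = 3.4788e-01 s/km.
Layer 1: θ = 8.20°; offset = 20.1·tan 8.20° = 2.896 m.
Layer 2: sin θ = p·0.69 = 0.2400 → θ = 13.89°; offset = 25.8·tan 13.89° = 6.379 m.
Layer 3: sin θ = p·1.87 = 0.6505 → θ = 40.58°; offset = 9.9·tan 40.58° = 8.480 m.
Summing the layer offsets gives 17.756 m.

17.8 m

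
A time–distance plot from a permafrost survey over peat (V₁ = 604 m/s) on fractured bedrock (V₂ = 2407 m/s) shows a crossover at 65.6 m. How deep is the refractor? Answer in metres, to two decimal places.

h = (x_cross/2)·√((V₂−V₁)/(V₂+V₁)).
(V₂−V₁)/(V₂+V₁) = (2407−604)/(2407+604) = 0.5988; √ = 0.7738.
h = (65.6/2)·0.7738 = 25.38 m.

25.38 m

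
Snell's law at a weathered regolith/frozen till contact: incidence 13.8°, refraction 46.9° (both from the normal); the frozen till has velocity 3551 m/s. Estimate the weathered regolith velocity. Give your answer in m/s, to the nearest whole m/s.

Snell's law: sin 13.8°/V₁ = sin 46.9°/V₂.
V₁ = V₂·sin 13.8°/sin 46.9° = 3551 × 0.3267 = 1160.06 m/s.

1160 m/s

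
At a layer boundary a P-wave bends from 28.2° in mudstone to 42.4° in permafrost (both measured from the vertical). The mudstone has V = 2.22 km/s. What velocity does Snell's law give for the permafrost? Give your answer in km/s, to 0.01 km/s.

sin 28.2° = 0.4726; sin 42.4° = 0.6743.
V₂ = V₁·(sin θ₂/sin θ₁) = 2.22·(0.6743/0.4726) = 3.17 km/s.

3.17 km/s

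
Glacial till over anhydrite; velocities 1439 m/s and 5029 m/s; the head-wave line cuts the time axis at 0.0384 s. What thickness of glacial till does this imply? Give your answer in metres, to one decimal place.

θ_c = arcsin(1439/5029) = 16.63°; cos θ_c = 0.9582.
tᵢ = 2h cos θ_c/V₁ ⇒ h = tᵢ·V₁/(2 cos θ_c) = 0.0384·1439/(2·0.9582) = 28.83 m.

28.8 m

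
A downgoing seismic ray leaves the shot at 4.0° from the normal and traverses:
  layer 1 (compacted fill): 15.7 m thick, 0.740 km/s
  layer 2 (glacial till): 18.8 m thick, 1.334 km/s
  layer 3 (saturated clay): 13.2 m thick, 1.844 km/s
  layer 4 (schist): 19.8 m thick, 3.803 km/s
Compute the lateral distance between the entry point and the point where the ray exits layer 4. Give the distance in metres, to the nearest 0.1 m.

13.4 m

Ray parameter p = sin 4.0° / 0.740 km/s = 9.4266e-02 s/km.
Layer 1: θ = 4.00°; offset = 15.7·tan 4.00° = 1.098 m.
Layer 2: sin θ = p·1.334 = 0.1258 → θ = 7.22°; offset = 18.8·tan 7.22° = 2.383 m.
Layer 3: sin θ = p·1.844 = 0.1738 → θ = 10.01°; offset = 13.2·tan 10.01° = 2.330 m.
Layer 4: sin θ = p·3.803 = 0.3585 → θ = 21.01°; offset = 19.8·tan 21.01° = 7.604 m.
Σ offsets = 13.414 m.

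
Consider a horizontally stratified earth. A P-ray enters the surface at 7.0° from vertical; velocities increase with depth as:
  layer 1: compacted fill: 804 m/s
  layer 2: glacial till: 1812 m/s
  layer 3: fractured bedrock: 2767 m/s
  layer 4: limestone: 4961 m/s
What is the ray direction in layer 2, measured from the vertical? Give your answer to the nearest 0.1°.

15.9°

Ray parameter p = sin 7.0° / 804 = 1.5158e-04 s/m.
sin θ_2 = p·V_2 = 1.5158e-04 × 1812 = 0.2747.
θ_2 = arcsin 0.2747 = 15.94°.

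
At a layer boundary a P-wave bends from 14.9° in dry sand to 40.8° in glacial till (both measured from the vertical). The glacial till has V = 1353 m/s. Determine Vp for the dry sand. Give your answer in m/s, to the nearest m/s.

532 m/s

sin 14.9° = 0.2571; sin 40.8° = 0.6534.
V₁ = V₂·(sin θ₁/sin θ₂) = 1353·(0.2571/0.6534) = 532.43 m/s.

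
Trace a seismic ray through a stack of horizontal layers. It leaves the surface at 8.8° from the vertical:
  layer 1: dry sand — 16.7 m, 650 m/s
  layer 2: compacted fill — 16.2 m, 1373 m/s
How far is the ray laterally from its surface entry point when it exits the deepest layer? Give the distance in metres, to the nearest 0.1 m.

Apply Snell's law at each interface; in layer i the horizontal offset is hᵢ·tan θᵢ.
Layer 1: θ = 8.80°; offset = 16.7·tan 8.80° = 2.585 m.
Layer 2: sin θ = 1373·sin 8.8°/650 = 0.3232, θ = 18.85°; offset = 16.2·tan 18.85° = 5.532 m.
Total horizontal offset = 8.117 m.

8.1 m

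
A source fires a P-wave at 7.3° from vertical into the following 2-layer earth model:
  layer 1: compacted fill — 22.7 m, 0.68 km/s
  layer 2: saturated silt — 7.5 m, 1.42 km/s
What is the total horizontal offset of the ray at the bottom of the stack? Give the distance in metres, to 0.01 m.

4.97 m

Apply Snell's law at each interface; in layer i the horizontal offset is hᵢ·tan θᵢ.
Layer 1: θ = 7.30°; offset = 22.7·tan 7.30° = 2.9079 m.
Layer 2: sin θ = 1.42·sin 7.3°/0.68 = 0.2653, θ = 15.39°; offset = 7.5·tan 15.39° = 2.0640 m.
Total horizontal offset = 4.9720 m.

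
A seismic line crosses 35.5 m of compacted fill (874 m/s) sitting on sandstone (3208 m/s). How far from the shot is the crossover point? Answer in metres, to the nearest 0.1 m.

θ_c = arcsin(874/3208) = 15.81°, so cos θ_c = 0.9622 and tᵢ = 2h cos θ_c/V₁ = 0.0782 s.
At crossover x/V₁ = x/V₂ + tᵢ ⇒ x = tᵢ/(1/V₁ − 1/V₂) = 0.07816/(1.1442e-03 − 3.1172e-04) = 93.90 m.

93.9 m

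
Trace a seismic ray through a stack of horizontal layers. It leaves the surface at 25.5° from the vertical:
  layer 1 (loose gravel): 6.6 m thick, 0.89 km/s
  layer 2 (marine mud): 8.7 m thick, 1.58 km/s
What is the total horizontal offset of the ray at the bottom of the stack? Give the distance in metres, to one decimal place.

13.5 m

Apply Snell's law at each interface; in layer i the horizontal offset is hᵢ·tan θᵢ.
Layer 1: θ = 25.50°; offset = 6.6·tan 25.50° = 3.148 m.
Layer 2: sin θ = 1.58·sin 25.5°/0.89 = 0.7643, θ = 49.84°; offset = 8.7·tan 49.84° = 10.311 m.
Total horizontal offset = 13.459 m.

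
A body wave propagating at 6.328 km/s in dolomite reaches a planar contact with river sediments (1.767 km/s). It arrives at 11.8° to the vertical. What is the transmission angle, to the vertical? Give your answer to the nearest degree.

3°

sin θ₁/V₁ = sin θ₂/V₂ ⇒ sin θ₂ = 1.767·sin 11.8°/6.328 = 1.767·0.2045/6.328 = 0.0571.
θ₂ = sin⁻¹(0.0571) = 3.27° (from vertical).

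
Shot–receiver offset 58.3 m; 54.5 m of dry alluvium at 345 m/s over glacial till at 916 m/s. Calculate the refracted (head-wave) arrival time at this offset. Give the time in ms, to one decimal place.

t = x/V₂ + 2h·√(V₂²−V₁²)/(V₁V₂).
√(V₂²−V₁²) = √(916²−345²) = 848.5 m/s; delay term = 2·54.5·848.5/(345·916) = 0.29268 s.
t = 58.3/916 + 0.29268 = 0.35632 s.

356.3 ms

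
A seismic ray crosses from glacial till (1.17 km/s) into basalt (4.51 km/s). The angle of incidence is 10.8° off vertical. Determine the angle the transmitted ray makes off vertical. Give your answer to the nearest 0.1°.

sin θ₁/V₁ = sin θ₂/V₂ ⇒ sin θ₂ = 4.51·sin 10.8°/1.17 = 4.51·0.1874/1.17 = 0.7223.
θ₂ = arcsin 0.7223 = 46.24° from the normal.

46.2°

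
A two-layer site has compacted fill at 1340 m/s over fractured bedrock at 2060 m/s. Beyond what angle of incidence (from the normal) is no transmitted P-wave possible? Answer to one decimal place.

Critical incidence: sin θ_c = V₁/V₂ = 1340/2060 = 0.6505.
θ_c = arcsin 0.6505 = 40.58°.

40.6°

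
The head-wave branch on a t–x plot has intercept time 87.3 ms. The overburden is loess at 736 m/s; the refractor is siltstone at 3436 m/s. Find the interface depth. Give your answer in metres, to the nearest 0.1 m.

32.9 m

h = tᵢ·V₁·V₂ / (2·√(V₂²−V₁²)).
√(V₂²−V₁²) = √(3436² − 736²) = 3356.2 m/s.
h = 0.0873 s × 736 × 3436 / (2 × 3356.2) = 32.89 m.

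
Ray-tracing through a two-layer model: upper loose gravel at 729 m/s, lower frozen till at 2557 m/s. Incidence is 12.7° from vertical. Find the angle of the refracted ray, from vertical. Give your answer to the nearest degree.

sin θ₁/V₁ = sin θ₂/V₂ ⇒ sin θ₂ = 2557·sin 12.7°/729 = 2557·0.2198/729 = 0.7711.
θ₂ = sin⁻¹(0.7711) = 50.45° (from vertical).

50°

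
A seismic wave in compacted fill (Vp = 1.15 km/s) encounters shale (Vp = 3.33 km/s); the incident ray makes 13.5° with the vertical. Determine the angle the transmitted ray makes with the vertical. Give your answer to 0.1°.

Snell's law: sin θ₂ = (V₂/V₁)·sin θ₁ = (3.33/1.15)·sin 13.5° = 0.6760.
θ₂ = arcsin 0.6760 = 42.53° from the normal.

42.5°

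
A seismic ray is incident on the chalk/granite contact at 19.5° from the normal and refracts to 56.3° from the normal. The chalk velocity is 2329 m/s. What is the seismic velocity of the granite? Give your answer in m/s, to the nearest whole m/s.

sin 19.5° = 0.3338; sin 56.3° = 0.8320.
V₂ = V₁·(sin θ₂/sin θ₁) = 2329·(0.8320/0.3338) = 5804.62 m/s.

5805 m/s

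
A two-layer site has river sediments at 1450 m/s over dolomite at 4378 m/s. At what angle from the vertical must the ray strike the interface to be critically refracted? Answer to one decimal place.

19.3°

Critical incidence: sin θ_c = V₁/V₂ = 1450/4378 = 0.3312.
θ_c = arcsin 0.3312 = 19.34°.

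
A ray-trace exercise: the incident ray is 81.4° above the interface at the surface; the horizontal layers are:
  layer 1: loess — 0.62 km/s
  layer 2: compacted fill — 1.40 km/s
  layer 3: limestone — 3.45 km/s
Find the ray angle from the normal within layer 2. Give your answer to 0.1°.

From the normal: θ₁ = 90° − 81.4° = 8.6°.
Ray parameter p = sin 8.6° / 0.62 = 2.4119e-01 s/km.
sin θ_2 = p·V_2 = 2.4119e-01 × 1.40 = 0.3377.
θ_2 = 19.73° from the vertical.

19.7°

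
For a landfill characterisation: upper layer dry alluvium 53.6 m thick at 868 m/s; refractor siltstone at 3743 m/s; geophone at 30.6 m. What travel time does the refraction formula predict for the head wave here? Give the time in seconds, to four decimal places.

0.1283 s

t = x/V₂ + 2h·√(V₂²−V₁²)/(V₁V₂).
√(V₂²−V₁²) = √(3743²−868²) = 3641.0 m/s; delay term = 2·53.6·3641.0/(868·3743) = 0.12014 s.
t = 30.6/3743 + 0.12014 = 0.12831 s.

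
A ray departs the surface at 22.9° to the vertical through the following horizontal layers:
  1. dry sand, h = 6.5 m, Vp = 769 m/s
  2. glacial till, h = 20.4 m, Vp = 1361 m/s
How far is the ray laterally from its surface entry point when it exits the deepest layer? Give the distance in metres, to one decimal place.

22.1 m

p = sin θ₁/V₁ = sin 22.9°/769 = 5.0601e-04 s/m is conserved through the stack.
Layer 1: θ = 22.90°; offset = 6.5·tan 22.90° = 2.746 m.
Layer 2: sin θ = p·1361 = 0.6887 → θ = 43.53°; offset = 20.4·tan 43.53° = 19.376 m.
Σ offsets = 22.122 m.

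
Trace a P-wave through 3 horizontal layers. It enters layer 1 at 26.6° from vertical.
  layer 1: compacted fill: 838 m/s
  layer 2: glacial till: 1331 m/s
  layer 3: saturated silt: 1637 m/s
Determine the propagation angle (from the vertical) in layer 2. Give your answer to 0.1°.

45.3°

Snell's law across each interface conserves sin θ / V, so sin θ_2 = V_2·sin θ₁/V₁.
sin θ_2 = 1331 × sin 26.6° / 838 = 0.7112.
θ_2 = arcsin 0.7112 = 45.33°.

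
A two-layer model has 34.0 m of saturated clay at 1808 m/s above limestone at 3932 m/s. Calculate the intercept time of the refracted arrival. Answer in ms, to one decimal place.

33.4 ms

θ_c = arcsin(V₁/V₂) = arcsin(1808/3932) = 27.38°; cos θ_c = 0.8880.
tᵢ = 2h·cos θ_c / V₁ = 2·34.0·0.8880 / 1808 = 0.03340 s.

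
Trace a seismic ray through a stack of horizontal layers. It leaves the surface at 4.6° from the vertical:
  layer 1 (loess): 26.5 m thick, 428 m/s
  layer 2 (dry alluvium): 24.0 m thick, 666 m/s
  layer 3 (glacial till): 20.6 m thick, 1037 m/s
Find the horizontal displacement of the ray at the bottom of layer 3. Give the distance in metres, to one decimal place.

9.2 m

p = sin θ₁/V₁ = sin 4.6°/428 = 1.8738e-04 s/m is conserved through the stack.
Layer 1: θ = 4.60°; offset = 26.5·tan 4.60° = 2.132 m.
Layer 2: sin θ = p·666 = 0.1248 → θ = 7.17°; offset = 24.0·tan 7.17° = 3.019 m.
Layer 3: sin θ = p·1037 = 0.1943 → θ = 11.20°; offset = 20.6·tan 11.20° = 4.081 m.
Summing the layer offsets gives 9.231 m.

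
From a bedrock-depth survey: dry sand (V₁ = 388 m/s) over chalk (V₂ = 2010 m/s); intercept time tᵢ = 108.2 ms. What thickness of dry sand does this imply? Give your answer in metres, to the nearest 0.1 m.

θ_c = arcsin(388/2010) = 11.13°; cos θ_c = 0.9812.
tᵢ = 2h cos θ_c/V₁ ⇒ h = tᵢ·V₁/(2 cos θ_c) = 0.1082·388/(2·0.9812) = 21.39 m.

21.4 m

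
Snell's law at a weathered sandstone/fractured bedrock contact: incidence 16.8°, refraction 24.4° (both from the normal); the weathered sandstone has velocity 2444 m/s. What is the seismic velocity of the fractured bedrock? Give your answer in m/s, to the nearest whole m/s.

sin 16.8° = 0.2890; sin 24.4° = 0.4131.
V₂ = V₁·(sin θ₂/sin θ₁) = 2444·(0.4131/0.2890) = 3493.14 m/s.

3493 m/s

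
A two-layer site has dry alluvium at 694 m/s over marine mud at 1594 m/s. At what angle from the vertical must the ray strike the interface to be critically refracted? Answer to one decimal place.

25.8°

At critical incidence the refracted ray runs along the interface (θ₂ = 90°), so sin θ_c = V₁/V₂.
θ_c = arcsin(694/1594) = arcsin 0.4354 = 25.81°.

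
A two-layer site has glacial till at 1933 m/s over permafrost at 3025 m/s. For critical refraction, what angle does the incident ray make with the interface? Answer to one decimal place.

Critical incidence: sin θ_c = V₁/V₂ = 1933/3025 = 0.6390.
θ_c = arcsin 0.6390 = 39.72°.
Measured from the interface: 90° − 39.72° = 50.28°.

50.3°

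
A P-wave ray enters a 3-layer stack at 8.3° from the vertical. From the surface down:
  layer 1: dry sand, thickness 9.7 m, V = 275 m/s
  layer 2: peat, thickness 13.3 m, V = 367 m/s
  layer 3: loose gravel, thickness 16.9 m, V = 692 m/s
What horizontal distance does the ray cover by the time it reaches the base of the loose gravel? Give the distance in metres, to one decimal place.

Ray parameter p = sin 8.3° / 275 m/s = 5.2493e-04 s/m.
Layer 1: θ = 8.30°; offset = 9.7·tan 8.30° = 1.415 m.
Layer 2: sin θ = p·367 = 0.1926 → θ = 11.11°; offset = 13.3·tan 11.11° = 2.611 m.
Layer 3: sin θ = p·692 = 0.3633 → θ = 21.30°; offset = 16.9·tan 21.30° = 6.589 m.
Σ offsets = 10.615 m.

10.6 m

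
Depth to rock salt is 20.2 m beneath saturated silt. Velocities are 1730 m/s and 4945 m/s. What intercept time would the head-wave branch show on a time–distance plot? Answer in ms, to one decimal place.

21.9 ms

θ_c = arcsin(V₁/V₂) = arcsin(1730/4945) = 20.48°; cos θ_c = 0.9368.
tᵢ = 2h·cos θ_c / V₁ = 2·20.2·0.9368 / 1730 = 0.02188 s.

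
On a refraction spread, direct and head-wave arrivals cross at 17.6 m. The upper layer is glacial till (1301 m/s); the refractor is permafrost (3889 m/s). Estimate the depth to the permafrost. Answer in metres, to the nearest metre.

6 m

x_cross = 2h·√((V₂+V₁)/(V₂−V₁)) → h = x_cross / (2·√((V₂+V₁)/(V₂−V₁))).
√((V₂+V₁)/(V₂−V₁)) = √((3889+1301)/(3889−1301)) = 1.4161.
h = 17.6 / (2·1.4161) = 6.21 m.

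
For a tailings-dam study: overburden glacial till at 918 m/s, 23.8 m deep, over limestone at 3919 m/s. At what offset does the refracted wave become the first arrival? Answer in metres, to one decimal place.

60.4 m

θ_c = arcsin(918/3919) = 13.55°, so cos θ_c = 0.9722 and tᵢ = 2h cos θ_c/V₁ = 0.0504 s.
At crossover x/V₁ = x/V₂ + tᵢ ⇒ x = tᵢ/(1/V₁ − 1/V₂) = 0.05041/(1.0893e-03 − 2.5517e-04) = 60.43 m.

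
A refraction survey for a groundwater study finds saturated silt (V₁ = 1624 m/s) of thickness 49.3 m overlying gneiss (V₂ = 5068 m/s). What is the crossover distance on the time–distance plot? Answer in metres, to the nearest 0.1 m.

137.4 m

x_cross = 2h·√((V₂+V₁)/(V₂−V₁)).
(V₂+V₁)/(V₂−V₁) = (5068+1624)/(5068−1624) = 1.9431; √ = 1.3939.
x_cross = 2·49.3·1.3939 = 137.44 m.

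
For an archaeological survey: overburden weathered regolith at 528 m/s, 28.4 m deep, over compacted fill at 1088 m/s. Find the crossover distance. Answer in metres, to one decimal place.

x_cross = 2h·√((V₂+V₁)/(V₂−V₁)).
(V₂+V₁)/(V₂−V₁) = (1088+528)/(1088−528) = 2.8857; √ = 1.6987.
x_cross = 2·28.4·1.6987 = 96.49 m.

96.5 m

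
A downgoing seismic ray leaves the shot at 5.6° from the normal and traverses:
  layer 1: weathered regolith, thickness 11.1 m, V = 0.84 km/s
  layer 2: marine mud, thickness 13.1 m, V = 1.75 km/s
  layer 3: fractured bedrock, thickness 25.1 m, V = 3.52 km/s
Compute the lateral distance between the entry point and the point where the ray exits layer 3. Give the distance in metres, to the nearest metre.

15 m

Apply Snell's law at each interface; in layer i the horizontal offset is hᵢ·tan θᵢ.
Layer 1: θ = 5.60°; offset = 11.1·tan 5.60° = 1.088 m.
Layer 2: sin θ = 1.75·sin 5.6°/0.84 = 0.2033, θ = 11.73°; offset = 13.1·tan 11.73° = 2.720 m.
Layer 3: sin θ = 3.52·sin 5.6°/0.84 = 0.4089, θ = 24.14°; offset = 25.1·tan 24.14° = 11.247 m.
Total horizontal offset = 15.056 m.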